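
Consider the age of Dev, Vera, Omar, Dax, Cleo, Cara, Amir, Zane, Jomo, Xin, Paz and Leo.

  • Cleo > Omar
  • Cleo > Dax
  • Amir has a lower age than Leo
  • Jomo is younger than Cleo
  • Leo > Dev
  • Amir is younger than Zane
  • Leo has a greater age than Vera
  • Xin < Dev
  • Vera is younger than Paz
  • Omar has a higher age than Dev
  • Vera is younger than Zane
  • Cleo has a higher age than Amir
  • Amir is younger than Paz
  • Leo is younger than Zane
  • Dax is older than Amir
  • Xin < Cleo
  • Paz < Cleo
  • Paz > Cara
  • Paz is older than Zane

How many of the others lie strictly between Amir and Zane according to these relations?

1

The relations place Amir below Zane. An element lies strictly between them when it is forced above Amir and also forced below Zane.
Above Amir: {Leo, Paz, Dax, Cleo}. Below Zane: {Xin, Vera, Dev, Leo}.
Intersection: {Leo} — 1.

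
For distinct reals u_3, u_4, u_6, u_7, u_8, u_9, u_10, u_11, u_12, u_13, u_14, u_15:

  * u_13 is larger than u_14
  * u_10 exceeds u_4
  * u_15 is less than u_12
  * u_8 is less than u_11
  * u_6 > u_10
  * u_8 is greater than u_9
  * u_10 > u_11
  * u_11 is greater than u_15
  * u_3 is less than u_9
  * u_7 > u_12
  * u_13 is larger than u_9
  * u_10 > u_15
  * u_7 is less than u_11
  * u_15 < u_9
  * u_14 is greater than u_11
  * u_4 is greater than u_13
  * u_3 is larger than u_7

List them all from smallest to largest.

The consecutive links are each given: u_15 < u_12; u_12 < u_7; u_7 < u_3; u_3 < u_9; u_9 < u_8; u_8 < u_11; u_11 < u_14; u_14 < u_13; u_13 < u_4; u_4 < u_10; u_10 < u_6.

u_15 < u_12 < u_7 < u_3 < u_9 < u_8 < u_11 < u_14 < u_13 < u_4 < u_10 < u_6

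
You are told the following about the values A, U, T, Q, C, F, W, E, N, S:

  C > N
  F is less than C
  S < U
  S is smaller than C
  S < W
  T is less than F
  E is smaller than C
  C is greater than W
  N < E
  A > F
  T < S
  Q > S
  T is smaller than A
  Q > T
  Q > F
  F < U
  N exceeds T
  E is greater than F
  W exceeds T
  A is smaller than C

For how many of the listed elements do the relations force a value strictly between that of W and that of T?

The relations place T below W. An element lies strictly between them when it is forced above T and also forced below W.
Above T: {S, F, A, U, N, Q, E, C}. Below W: {S}.
Intersection: {S} — 1.

1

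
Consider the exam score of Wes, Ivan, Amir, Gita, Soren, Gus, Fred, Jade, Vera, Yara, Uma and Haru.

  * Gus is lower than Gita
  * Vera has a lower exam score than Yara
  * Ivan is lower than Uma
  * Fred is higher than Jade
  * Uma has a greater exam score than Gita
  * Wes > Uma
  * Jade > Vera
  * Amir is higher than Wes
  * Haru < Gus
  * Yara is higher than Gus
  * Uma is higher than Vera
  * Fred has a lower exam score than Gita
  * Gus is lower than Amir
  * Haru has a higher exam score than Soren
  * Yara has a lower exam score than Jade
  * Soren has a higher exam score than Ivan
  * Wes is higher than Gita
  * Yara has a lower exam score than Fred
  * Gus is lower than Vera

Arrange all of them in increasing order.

The consecutive links are each given: Ivan < Soren; Soren < Haru; Haru < Gus; Gus < Vera; Vera < Yara; Yara < Jade; Jade < Fred; Fred < Gita; Gita < Uma; Uma < Wes; Wes < Amir.

Ivan < Soren < Haru < Gus < Vera < Yara < Jade < Fred < Gita < Uma < Wes < Amir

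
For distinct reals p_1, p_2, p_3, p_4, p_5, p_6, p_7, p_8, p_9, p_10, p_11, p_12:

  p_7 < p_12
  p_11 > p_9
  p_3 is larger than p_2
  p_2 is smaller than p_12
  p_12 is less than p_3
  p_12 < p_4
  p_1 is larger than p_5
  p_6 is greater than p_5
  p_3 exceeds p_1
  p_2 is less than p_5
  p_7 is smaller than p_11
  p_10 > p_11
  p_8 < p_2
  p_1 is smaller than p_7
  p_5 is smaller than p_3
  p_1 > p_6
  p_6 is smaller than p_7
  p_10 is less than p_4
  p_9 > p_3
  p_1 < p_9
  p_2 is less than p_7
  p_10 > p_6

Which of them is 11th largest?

Piecing the relations together gives one ordering: p_8 < p_2 < p_5 < p_6 < p_1 < p_7 < p_12 < p_3 < p_9 < p_11 < p_10 < p_4.
The 11th largest is p_2.

p_2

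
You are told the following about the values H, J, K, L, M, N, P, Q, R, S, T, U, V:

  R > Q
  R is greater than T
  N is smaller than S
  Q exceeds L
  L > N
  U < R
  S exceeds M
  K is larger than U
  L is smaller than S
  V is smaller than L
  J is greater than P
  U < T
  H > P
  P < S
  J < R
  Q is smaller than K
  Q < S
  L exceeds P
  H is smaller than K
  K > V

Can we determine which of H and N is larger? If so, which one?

Following every chain through N: above N we get L, Q, S, R, K.
H is not reached, and no chain runs the other way from H to N.
So the given relations leave the order of N and H undetermined.

undetermined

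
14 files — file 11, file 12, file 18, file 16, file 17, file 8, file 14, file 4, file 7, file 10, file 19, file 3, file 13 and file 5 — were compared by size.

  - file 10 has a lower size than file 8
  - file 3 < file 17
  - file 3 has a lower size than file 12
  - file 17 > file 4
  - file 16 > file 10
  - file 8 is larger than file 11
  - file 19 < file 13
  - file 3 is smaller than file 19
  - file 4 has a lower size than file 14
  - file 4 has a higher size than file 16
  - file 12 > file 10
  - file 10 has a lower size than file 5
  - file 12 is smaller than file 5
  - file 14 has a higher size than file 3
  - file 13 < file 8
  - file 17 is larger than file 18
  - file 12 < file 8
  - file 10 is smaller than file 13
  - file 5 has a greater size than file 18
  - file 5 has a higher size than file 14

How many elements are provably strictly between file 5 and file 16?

The relations place file 16 below file 5. An element lies strictly between them when it is forced above file 16 and also forced below file 5.
Above file 16: {file 4, file 14, file 17}. Below file 5: {file 3, file 10, file 12, file 4, file 18, file 14}.
Intersection: {file 4, file 14} — 2.

2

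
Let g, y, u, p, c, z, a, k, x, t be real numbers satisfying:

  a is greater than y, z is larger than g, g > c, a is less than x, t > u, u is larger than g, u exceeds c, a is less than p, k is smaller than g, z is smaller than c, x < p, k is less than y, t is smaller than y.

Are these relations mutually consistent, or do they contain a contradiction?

inconsistent

Chaining the given relations yields g < z < c, so g < c. But one relation states c < g. These cannot both hold.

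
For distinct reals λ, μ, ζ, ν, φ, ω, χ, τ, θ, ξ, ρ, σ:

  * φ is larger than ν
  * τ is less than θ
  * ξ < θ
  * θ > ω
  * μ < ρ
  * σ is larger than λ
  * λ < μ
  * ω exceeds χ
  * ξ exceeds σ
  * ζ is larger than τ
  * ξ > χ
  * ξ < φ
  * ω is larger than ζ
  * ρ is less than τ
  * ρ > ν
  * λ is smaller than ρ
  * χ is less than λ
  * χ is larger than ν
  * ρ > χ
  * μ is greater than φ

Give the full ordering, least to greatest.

The consecutive links are each given: ν < χ; χ < λ; λ < σ; σ < ξ; ξ < φ; φ < μ; μ < ρ; ρ < τ; τ < ζ; ζ < ω; ω < θ.

ν < χ < λ < σ < ξ < φ < μ < ρ < τ < ζ < ω < θ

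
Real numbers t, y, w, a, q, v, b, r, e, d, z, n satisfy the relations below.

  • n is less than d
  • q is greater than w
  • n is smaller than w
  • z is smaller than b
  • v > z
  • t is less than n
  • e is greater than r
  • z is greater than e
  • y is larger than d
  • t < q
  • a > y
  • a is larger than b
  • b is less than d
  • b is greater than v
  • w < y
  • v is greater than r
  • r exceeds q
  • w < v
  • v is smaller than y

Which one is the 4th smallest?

Chaining the given pairs: t < n < w < q < r < e < z < v < b < d < y < a.
The 4th smallest is q.

q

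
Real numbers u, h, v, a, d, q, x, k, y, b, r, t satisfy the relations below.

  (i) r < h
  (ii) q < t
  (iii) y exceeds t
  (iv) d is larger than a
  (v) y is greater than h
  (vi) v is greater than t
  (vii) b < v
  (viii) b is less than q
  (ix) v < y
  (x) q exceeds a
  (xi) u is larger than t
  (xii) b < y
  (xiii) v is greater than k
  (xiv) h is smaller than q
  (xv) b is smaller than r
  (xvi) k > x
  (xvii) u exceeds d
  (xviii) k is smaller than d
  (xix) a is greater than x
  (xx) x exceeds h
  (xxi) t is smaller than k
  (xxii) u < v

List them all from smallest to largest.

b < r < h < x < a < q < t < k < d < u < v < y

The consecutive links are each given: b < r; r < h; h < x; x < a; a < q; q < t; t < k; k < d; d < u; u < v; v < y.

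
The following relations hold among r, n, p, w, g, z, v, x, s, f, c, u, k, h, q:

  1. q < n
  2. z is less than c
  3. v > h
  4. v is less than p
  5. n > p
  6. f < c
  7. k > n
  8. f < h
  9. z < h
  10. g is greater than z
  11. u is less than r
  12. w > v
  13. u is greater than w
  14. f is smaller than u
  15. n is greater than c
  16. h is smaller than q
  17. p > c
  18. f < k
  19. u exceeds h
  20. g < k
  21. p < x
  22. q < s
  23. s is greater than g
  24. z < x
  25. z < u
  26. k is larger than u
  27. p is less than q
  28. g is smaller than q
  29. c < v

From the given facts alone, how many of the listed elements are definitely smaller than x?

Directly below x: z, p.
One step further: c, v (4 so far).
One step further: f, h (6 so far).
No other element is forced below x by the given relations, so the count is 6.

6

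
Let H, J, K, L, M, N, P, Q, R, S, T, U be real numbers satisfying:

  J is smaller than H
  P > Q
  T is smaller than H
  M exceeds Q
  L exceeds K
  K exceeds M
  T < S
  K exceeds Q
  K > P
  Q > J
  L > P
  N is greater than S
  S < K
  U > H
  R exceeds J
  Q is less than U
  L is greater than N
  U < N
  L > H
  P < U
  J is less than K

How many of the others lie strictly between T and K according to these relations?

1

Chaining upward from T reaches: H, S, U, N, L.
Chaining downward from K reaches: J, Q, M, P, S.
Strictly between T and K are those in both lists: S — 1 element.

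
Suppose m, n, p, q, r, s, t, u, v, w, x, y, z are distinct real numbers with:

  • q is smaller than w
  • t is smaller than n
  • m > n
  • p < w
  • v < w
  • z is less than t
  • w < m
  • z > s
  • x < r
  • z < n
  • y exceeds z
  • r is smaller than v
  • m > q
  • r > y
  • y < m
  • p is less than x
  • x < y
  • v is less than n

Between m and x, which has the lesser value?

x < y and y < r give x < r.
Then r < v extends the chain to v.
With v < n: x < y < r < v < n.
Then n < m extends the chain to m.
So x < m; x is the smaller of the two.

x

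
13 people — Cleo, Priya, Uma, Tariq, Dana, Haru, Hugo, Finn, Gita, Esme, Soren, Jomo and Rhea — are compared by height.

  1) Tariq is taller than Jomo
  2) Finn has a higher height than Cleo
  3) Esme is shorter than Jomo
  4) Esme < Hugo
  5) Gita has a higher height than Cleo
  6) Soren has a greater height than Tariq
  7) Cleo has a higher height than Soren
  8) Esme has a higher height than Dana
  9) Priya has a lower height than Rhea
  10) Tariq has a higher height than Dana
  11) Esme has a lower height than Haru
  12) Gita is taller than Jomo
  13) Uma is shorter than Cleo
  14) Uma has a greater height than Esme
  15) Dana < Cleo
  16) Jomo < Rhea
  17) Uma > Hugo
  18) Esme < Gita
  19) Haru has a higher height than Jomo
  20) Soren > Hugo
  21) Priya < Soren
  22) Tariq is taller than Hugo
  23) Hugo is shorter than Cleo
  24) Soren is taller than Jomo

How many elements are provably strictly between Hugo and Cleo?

Chaining upward from Hugo reaches: Tariq, Uma, Soren, Finn, Gita.
Chaining downward from Cleo reaches: Dana, Priya, Esme, Jomo, Tariq, Uma, Soren.
Strictly between Hugo and Cleo are those in both lists: Tariq, Uma, Soren — 3 elements.

3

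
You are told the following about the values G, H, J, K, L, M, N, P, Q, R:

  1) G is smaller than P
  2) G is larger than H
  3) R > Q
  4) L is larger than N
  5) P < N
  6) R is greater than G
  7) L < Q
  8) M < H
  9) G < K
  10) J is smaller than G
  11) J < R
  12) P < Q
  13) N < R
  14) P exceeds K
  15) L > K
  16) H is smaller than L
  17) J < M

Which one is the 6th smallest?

Chaining the given pairs: J < M < H < G < K < P < N < L < Q < R.
The 6th smallest is P.

P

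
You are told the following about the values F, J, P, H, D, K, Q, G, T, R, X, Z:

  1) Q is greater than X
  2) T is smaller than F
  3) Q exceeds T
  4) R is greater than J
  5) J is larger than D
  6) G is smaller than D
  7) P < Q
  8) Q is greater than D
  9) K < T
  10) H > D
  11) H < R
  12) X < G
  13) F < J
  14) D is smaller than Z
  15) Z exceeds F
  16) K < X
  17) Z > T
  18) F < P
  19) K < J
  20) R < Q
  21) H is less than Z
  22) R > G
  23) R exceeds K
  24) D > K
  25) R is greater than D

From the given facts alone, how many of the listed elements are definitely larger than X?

7

Directly above X: G, Q.
One step further: D, R (4 so far).
One step further: H, Z, J (7 so far).
No other element is forced above X by the given relations, so the count is 7.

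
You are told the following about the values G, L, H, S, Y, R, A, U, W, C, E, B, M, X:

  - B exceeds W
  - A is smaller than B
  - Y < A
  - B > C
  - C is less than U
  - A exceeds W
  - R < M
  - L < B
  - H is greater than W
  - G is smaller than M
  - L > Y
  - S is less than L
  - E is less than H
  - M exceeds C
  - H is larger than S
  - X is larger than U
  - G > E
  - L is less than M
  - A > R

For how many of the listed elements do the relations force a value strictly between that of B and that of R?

Chaining upward from R reaches: A, M.
Chaining downward from B reaches: W, Y, C, S, L, A.
Strictly between R and B are those in both lists: A — 1 element.

1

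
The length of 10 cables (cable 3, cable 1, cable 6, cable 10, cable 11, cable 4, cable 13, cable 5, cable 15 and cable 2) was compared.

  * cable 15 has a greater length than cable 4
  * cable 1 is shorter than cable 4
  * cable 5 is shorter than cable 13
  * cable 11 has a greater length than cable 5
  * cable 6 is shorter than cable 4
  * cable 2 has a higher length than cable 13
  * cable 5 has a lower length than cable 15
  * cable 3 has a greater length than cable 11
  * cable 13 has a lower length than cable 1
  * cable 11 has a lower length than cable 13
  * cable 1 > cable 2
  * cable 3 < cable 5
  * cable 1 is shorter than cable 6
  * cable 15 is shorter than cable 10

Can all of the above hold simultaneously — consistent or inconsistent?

Chaining the given relations yields cable 11 < cable 3 < cable 5, so cable 11 < cable 5. But one relation states cable 5 < cable 11. These cannot both hold.

inconsistent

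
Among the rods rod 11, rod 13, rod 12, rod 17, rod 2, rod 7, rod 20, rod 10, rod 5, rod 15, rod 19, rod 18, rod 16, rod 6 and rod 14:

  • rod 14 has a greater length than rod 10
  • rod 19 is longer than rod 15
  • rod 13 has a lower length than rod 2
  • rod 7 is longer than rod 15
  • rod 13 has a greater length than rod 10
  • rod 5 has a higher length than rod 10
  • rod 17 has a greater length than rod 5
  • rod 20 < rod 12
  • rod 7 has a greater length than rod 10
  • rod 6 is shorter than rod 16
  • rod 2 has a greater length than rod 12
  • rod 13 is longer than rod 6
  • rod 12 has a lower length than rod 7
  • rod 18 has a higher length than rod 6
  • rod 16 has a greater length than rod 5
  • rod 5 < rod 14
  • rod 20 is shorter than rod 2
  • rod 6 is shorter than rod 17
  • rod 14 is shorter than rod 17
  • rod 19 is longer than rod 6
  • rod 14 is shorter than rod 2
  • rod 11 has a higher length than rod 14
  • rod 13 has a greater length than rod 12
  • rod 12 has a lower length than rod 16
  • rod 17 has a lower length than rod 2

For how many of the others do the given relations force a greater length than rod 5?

The elements the relations force above rod 5 are rod 14, rod 17, rod 16, rod 11, rod 2 — no chain reaches any other.
That is 5.

5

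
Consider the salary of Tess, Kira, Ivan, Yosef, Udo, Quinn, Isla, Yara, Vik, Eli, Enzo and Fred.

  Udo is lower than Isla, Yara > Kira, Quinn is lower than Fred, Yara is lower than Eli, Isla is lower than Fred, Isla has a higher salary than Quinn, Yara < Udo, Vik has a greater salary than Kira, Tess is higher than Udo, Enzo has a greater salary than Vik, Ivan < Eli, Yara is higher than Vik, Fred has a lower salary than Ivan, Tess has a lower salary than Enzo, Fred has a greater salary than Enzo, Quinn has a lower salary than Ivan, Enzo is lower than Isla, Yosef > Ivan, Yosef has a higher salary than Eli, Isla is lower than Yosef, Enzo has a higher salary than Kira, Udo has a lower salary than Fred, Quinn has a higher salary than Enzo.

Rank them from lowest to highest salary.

The consecutive links are each given: Kira < Vik; Vik < Yara; Yara < Udo; Udo < Tess; Tess < Enzo; Enzo < Quinn; Quinn < Isla; Isla < Fred; Fred < Ivan; Ivan < Eli; Eli < Yosef.

Kira < Vik < Yara < Udo < Tess < Enzo < Quinn < Isla < Fred < Ivan < Eli < Yosef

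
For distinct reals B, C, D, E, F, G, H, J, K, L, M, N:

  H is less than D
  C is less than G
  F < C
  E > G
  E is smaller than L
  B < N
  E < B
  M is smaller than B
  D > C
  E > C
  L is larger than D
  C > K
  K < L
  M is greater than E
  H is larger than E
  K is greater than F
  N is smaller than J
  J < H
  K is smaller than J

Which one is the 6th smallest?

The consecutive relations fix a unique order: F < K < C < G < E < M < B < N < J < H < D < L.
The 6th smallest is M.

M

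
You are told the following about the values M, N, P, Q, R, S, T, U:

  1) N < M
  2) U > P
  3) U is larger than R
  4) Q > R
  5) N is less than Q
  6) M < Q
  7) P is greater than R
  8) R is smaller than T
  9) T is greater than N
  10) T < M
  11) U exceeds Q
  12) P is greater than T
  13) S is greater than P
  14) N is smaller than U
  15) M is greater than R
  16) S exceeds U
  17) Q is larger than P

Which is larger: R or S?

The relevant relations are R < T; T < P; P < Q; Q < U; U < S.
Together: R < T < P < Q < U < S.
So R < S; S is the larger of the two.

S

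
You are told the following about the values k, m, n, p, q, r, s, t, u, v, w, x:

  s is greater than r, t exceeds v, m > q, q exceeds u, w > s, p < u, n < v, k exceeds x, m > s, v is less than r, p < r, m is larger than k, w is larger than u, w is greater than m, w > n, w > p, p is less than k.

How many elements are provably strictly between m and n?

3

The relations place n below m. An element lies strictly between them when it is forced above n and also forced below m.
Above n: {v, r, t, s, w}. Below m: {v, p, r, u, x, s, k, q}.
Intersection: {v, r, s} — 3.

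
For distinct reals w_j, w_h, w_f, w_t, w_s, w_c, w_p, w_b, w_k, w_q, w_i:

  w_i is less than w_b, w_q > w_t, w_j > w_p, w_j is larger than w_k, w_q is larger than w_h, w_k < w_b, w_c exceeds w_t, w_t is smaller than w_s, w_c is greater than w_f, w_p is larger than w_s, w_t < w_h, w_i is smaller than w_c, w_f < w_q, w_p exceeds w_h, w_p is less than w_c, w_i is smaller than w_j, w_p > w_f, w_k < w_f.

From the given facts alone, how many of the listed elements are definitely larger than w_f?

4

The elements the relations force above w_f are w_p, w_q, w_j, w_c — no chain reaches any other.
That is 4.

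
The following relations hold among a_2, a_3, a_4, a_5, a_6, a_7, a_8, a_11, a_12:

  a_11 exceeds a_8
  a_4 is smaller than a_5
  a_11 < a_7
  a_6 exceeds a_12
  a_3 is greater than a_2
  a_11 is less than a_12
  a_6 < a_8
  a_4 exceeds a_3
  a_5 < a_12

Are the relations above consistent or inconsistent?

Chaining the given relations yields a_12 < a_6 < a_8 < a_11, so a_12 < a_11. But one relation states a_11 < a_12. These cannot both hold.

inconsistent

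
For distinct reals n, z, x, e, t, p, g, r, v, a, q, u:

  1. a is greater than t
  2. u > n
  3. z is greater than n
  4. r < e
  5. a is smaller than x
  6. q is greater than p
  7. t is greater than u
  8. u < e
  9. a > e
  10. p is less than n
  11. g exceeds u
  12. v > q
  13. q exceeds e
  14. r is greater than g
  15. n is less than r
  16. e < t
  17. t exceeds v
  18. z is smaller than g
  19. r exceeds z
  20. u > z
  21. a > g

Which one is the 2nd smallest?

n

Chaining the given pairs: p < n < z < u < g < r < e < q < v < t < a < x.
Counting 2 from the smallest end gives n.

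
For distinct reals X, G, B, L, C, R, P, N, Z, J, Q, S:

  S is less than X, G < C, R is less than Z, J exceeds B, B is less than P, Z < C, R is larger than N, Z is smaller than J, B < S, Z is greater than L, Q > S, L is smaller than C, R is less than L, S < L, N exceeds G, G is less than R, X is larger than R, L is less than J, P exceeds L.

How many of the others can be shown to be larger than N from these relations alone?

7

The elements the relations force above N are R, L, X, P, Z, J, C — no chain reaches any other.
That is 7.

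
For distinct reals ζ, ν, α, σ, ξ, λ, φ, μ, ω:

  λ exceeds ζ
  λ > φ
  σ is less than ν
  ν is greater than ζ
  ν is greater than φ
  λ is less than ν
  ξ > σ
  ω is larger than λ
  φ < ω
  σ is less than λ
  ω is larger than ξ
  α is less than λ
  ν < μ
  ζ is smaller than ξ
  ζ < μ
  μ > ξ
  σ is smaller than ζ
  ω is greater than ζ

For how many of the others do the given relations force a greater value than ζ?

Directly above ζ: λ, ν, ξ, μ, ω.
No other element is forced above ζ by the given relations, so the count is 5.

5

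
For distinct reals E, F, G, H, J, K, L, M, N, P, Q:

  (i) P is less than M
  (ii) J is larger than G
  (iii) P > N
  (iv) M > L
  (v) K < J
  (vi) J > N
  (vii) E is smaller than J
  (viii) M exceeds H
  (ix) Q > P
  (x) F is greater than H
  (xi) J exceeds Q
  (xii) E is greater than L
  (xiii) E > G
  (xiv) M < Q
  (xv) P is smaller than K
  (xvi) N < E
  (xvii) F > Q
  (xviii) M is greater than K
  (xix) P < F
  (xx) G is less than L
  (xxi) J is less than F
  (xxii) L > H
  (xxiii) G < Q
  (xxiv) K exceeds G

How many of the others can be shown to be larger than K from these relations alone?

The elements the relations force above K are M, Q, J, F — no chain reaches any other.
That is 4.

4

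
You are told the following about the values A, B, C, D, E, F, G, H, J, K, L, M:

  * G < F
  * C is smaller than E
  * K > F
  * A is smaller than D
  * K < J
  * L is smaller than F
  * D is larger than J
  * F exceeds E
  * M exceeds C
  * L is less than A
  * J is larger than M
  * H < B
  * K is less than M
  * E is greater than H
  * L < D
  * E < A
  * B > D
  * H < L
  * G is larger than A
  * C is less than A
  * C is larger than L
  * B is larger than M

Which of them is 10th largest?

C

The consecutive relations fix a unique order: H < L < C < E < A < G < F < K < M < J < D < B.
Counting 10 from the largest end gives C.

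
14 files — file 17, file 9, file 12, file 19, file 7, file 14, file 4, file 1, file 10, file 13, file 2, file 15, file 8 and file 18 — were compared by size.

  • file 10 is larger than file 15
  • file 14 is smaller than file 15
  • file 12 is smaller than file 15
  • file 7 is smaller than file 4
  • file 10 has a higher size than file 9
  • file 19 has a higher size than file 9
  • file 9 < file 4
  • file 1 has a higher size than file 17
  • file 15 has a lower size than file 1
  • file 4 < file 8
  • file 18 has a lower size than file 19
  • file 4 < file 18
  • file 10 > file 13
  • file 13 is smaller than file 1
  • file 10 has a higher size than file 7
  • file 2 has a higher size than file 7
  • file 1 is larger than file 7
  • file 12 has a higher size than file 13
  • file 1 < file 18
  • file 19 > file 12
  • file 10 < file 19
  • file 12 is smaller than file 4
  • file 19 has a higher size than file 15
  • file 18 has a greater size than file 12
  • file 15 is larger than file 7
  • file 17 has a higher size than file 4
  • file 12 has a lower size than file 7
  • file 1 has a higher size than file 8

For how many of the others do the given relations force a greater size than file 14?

5

The elements the relations force above file 14 are file 15, file 1, file 10, file 18, file 19 — no chain reaches any other.
That is 5.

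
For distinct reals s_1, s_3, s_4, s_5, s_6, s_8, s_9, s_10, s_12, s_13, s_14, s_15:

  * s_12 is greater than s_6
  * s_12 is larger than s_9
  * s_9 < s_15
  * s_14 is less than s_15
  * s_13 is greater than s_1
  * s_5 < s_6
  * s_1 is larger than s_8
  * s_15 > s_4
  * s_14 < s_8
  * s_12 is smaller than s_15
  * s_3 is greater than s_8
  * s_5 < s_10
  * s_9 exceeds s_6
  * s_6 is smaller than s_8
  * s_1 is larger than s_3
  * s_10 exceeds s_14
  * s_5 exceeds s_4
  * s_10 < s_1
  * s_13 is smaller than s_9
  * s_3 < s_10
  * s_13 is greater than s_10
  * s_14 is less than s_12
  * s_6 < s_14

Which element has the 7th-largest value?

Piecing the relations together gives one ordering: s_4 < s_5 < s_6 < s_14 < s_8 < s_3 < s_10 < s_1 < s_13 < s_9 < s_12 < s_15.
The 7th largest is s_3.

s_3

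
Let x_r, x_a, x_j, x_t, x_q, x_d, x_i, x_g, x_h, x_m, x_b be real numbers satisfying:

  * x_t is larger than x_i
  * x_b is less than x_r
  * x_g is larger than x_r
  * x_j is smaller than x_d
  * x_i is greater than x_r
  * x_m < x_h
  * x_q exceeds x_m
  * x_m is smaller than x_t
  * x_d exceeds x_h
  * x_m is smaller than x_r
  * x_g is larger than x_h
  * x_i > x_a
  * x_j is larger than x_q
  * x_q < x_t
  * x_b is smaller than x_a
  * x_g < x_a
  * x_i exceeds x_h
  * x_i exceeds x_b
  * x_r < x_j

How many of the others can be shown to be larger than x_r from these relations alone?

6

Directly above x_r: x_g, x_j, x_i.
One step further: x_a, x_t, x_d (6 so far).
No other element is forced above x_r by the given relations, so the count is 6.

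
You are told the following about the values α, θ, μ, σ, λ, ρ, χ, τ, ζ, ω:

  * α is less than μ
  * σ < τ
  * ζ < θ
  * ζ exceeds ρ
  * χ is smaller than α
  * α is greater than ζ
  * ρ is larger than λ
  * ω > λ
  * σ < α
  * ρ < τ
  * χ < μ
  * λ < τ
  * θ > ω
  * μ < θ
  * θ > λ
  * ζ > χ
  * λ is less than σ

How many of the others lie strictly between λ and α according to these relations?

3

Chaining upward from λ reaches: ρ, ω, ζ, σ, μ, θ, τ.
Chaining downward from α reaches: χ, ρ, ζ, σ.
Strictly between λ and α are those in both lists: ρ, ζ, σ — 3 elements.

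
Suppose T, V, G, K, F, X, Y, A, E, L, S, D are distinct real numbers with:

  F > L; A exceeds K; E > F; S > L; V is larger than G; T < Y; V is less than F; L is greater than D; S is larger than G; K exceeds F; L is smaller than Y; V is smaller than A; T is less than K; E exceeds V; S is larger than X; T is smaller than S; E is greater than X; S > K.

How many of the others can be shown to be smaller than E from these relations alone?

6

From E the given relations immediately reach V, X, F.
From those, G, L — 5 in total.
From those, D — 6 in total.
No other element is forced below E by the given relations, so the count is 6.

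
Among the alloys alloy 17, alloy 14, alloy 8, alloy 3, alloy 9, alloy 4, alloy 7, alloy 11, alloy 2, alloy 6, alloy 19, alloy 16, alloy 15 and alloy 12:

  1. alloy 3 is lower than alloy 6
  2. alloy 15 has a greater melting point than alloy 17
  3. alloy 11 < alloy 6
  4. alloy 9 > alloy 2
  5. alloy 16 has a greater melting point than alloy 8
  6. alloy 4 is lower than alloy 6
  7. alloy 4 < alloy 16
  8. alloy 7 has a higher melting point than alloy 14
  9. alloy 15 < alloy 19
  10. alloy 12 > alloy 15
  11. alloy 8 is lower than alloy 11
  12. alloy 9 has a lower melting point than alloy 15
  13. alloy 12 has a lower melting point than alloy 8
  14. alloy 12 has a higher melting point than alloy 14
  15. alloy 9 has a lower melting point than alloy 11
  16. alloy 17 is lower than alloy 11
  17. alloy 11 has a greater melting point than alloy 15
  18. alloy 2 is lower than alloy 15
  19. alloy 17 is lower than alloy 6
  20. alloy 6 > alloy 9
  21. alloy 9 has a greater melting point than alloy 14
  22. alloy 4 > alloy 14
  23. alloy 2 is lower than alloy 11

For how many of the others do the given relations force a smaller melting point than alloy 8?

From alloy 8 the given relations immediately reach alloy 12.
From those, alloy 14, alloy 15 — 3 in total.
From those, alloy 2, alloy 17, alloy 9 — 6 in total.
No other element is forced below alloy 8 by the given relations, so the count is 6.

6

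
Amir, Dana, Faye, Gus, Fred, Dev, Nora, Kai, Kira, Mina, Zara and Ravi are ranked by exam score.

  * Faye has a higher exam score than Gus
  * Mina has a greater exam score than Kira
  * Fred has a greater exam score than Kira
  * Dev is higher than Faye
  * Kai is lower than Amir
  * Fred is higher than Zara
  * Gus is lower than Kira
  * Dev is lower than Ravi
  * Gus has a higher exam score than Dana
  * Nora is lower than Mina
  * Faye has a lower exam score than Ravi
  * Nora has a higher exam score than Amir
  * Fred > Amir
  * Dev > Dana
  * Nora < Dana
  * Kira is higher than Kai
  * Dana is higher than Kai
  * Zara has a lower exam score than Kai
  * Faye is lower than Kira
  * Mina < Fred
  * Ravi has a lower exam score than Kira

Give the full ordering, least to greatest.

Zara < Kai < Amir < Nora < Dana < Gus < Faye < Dev < Ravi < Kira < Mina < Fred

Each adjacent pair is fixed by a given relation: Zara < Kai; Kai < Amir; Amir < Nora; Nora < Dana; Dana < Gus; Gus < Faye; Faye < Dev; Dev < Ravi; Ravi < Kira; Kira < Mina; Mina < Fred. Chaining them end to end gives the full order.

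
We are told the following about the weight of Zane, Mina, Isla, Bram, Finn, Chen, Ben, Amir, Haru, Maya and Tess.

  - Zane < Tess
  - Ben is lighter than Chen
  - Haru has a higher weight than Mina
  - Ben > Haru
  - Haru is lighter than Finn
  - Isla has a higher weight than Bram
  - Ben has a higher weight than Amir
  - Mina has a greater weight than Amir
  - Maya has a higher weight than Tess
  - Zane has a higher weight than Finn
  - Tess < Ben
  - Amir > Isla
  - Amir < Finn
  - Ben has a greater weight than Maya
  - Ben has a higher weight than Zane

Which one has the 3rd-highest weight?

Maya

The consecutive relations fix a unique order: Bram < Isla < Amir < Mina < Haru < Finn < Zane < Tess < Maya < Ben < Chen.
The 3rd largest is Maya.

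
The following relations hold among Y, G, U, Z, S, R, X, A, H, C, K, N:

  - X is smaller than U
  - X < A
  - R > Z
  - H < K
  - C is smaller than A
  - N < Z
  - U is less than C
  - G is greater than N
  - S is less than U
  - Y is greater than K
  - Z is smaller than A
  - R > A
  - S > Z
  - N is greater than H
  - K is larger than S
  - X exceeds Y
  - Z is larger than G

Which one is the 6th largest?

Y

Chaining the given pairs: H < N < G < Z < S < K < Y < X < U < C < A < R.
Counting 6 from the largest end gives Y.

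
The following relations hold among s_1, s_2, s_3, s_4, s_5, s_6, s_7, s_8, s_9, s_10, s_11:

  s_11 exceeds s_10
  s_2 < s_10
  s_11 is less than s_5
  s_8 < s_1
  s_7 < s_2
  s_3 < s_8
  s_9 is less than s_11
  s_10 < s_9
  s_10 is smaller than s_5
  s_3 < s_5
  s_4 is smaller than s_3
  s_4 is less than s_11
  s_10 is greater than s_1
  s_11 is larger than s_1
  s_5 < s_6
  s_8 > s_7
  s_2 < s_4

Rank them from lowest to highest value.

Nothing is placed below s_7, so it is least; from there s_7 < s_2; s_2 < s_4; s_4 < s_3; s_3 < s_8; s_8 < s_1; s_1 < s_10; s_10 < s_9; s_9 < s_11; s_11 < s_5; s_5 < s_6, each given directly.

s_7 < s_2 < s_4 < s_3 < s_8 < s_1 < s_10 < s_9 < s_11 < s_5 < s_6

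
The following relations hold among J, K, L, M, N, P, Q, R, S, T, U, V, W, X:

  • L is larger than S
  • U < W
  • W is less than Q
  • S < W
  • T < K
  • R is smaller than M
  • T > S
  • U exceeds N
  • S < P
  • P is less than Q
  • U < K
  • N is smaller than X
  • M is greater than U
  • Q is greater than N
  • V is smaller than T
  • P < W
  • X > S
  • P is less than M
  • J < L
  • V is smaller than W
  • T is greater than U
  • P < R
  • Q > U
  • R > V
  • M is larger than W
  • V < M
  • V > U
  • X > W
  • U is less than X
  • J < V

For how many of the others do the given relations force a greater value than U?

8

Directly above U: V, W, T, X, M, K, Q.
One step further: R (8 so far).
No other element is forced above U by the given relations, so the count is 8.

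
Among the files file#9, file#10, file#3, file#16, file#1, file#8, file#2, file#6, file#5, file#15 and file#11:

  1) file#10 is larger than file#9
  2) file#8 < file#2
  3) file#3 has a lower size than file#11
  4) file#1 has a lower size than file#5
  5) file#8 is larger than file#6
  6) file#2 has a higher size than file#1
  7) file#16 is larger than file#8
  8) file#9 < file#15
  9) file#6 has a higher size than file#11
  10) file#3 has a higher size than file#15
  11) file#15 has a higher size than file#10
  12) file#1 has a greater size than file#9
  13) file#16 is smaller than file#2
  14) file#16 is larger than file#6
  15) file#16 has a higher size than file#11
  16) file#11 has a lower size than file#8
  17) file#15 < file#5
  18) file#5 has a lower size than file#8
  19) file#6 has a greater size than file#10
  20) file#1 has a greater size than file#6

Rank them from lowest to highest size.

file#9 < file#10 < file#15 < file#3 < file#11 < file#6 < file#1 < file#5 < file#8 < file#16 < file#2

Each adjacent pair is fixed by a given relation: file#9 < file#10; file#10 < file#15; file#15 < file#3; file#3 < file#11; file#11 < file#6; file#6 < file#1; file#1 < file#5; file#5 < file#8; file#8 < file#16; file#16 < file#2. Chaining them end to end gives the full order.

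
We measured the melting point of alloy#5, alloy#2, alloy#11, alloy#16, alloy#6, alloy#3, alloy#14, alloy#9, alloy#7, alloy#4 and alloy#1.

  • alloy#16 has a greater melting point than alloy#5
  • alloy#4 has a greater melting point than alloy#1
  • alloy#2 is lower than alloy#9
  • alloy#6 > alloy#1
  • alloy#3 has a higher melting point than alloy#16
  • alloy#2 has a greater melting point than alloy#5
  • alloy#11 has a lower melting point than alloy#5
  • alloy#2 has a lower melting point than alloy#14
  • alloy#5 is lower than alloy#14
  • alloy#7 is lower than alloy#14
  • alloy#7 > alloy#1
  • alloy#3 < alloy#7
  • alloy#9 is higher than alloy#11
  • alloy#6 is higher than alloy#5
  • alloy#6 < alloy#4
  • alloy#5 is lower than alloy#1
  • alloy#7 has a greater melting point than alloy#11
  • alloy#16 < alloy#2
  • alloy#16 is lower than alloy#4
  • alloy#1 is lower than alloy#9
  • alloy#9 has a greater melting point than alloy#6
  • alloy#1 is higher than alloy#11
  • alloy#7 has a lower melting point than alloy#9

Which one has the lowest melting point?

alloy#11

alloy#5 is not least since alloy#11 < alloy#5; alloy#1 is not least since alloy#11 < alloy#1; alloy#16 is not least since alloy#5 < alloy#16; alloy#6 is not least since alloy#1 < alloy#6; alloy#3 is not least since alloy#16 < alloy#3; alloy#2 is not least since alloy#5 < alloy#2; alloy#7 is not least since alloy#3 < alloy#7; alloy#14 is not least since alloy#2 < alloy#14; alloy#9 is not least since alloy#6 < alloy#9; alloy#4 is not least since alloy#16 < alloy#4.
Only alloy#11 has nothing below it, so alloy#11 is the lowest melting point.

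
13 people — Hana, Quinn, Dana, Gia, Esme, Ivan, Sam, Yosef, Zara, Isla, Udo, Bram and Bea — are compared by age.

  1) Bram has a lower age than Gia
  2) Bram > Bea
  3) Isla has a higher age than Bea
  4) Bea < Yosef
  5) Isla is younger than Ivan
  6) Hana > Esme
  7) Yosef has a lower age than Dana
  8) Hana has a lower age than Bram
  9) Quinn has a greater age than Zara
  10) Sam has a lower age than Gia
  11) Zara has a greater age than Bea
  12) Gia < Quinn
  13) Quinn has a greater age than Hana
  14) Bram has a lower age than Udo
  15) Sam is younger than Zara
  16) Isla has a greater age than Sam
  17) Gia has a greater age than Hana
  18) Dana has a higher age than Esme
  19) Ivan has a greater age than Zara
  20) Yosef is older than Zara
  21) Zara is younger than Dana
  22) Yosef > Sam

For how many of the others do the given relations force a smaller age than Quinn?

Directly below Quinn: Hana, Zara, Gia.
One step further: Esme, Bea, Sam, Bram (7 so far).
No other element is forced below Quinn by the given relations, so the count is 7.

7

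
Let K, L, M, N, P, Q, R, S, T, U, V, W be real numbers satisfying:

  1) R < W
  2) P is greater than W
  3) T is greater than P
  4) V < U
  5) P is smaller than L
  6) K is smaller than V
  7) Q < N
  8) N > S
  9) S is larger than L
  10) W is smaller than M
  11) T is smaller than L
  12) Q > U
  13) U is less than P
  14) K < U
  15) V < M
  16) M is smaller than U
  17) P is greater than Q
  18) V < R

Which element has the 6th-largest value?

The consecutive relations fix a unique order: K < V < R < W < M < U < Q < P < T < L < S < N.
The 6th largest is Q.

Q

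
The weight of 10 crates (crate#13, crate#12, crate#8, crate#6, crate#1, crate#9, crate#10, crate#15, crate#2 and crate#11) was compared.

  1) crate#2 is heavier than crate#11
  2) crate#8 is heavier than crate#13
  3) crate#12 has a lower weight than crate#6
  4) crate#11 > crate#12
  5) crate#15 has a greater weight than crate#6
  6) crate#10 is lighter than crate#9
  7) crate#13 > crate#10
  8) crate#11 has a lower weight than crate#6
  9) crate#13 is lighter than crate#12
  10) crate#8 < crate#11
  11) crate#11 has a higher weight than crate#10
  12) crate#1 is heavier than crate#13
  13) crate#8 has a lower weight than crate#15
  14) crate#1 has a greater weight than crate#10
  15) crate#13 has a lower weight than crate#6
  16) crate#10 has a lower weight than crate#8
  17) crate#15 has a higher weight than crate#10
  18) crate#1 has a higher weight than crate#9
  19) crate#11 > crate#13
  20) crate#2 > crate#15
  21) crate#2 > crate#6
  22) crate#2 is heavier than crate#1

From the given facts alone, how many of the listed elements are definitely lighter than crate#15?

From crate#15 the given relations immediately reach crate#10, crate#8, crate#6.
From those, crate#13, crate#12, crate#11 — 6 in total.
No other element is forced below crate#15 by the given relations, so the count is 6.

6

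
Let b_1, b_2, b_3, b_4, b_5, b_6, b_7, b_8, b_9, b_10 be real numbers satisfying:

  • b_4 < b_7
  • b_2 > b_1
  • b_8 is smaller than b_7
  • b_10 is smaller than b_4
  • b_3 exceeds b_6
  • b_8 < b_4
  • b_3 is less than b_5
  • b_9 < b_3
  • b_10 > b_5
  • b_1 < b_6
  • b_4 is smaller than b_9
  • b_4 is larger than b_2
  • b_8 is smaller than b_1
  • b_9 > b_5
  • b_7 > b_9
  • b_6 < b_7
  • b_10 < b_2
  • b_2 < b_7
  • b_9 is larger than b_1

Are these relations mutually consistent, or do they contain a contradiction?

inconsistent

We have b_9 < b_3 stated directly, yet also b_3 < b_5 < b_10 < b_2 < b_4 < b_9 by chaining the others — so b_3 < b_9. Contradiction.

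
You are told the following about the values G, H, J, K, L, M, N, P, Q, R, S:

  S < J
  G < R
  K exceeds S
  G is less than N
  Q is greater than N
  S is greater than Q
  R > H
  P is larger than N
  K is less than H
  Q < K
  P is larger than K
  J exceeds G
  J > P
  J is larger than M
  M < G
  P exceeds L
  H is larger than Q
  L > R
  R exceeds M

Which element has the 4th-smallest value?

Q

The consecutive relations fix a unique order: M < G < N < Q < S < K < H < R < L < P < J.
The 4th smallest is Q.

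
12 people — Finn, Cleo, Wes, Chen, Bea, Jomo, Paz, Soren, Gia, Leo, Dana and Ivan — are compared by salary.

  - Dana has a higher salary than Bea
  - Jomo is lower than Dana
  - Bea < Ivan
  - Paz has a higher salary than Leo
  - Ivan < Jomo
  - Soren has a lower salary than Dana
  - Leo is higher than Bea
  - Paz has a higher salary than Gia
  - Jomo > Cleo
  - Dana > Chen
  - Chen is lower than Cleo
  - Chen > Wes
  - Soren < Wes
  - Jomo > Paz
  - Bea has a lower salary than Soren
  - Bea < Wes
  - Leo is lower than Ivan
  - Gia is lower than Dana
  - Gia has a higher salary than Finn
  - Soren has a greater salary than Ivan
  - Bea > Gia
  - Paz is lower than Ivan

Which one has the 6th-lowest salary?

Ivan

Piecing the relations together gives one ordering: Finn < Gia < Bea < Leo < Paz < Ivan < Soren < Wes < Chen < Cleo < Jomo < Dana.
The 6th smallest is Ivan.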